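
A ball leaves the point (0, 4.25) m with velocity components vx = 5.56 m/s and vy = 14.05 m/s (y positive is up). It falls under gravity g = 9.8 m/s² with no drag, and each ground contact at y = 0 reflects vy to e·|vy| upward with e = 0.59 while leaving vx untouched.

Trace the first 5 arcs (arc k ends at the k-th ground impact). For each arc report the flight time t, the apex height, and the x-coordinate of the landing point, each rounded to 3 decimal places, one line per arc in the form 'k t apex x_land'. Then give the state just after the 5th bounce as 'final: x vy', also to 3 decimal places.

1 3.143 14.322 17.477
2 2.017 4.985 28.693
3 1.190 1.735 35.311
4 0.702 0.604 39.215
5 0.414 0.210 41.519
final: 41.519 1.198

Arc 1: start y=4.250, vy=14.050 → t=3.143, apex=14.322, x_land=17.477, impact vy=-16.754
  bounce: vy ← 0.59·16.754 = 9.885
Arc 2: start y=0.000, vy=9.885 → t=2.017, apex=4.985, x_land=28.693, impact vy=-9.885
  bounce: vy ← 0.59·9.885 = 5.832
Arc 3: start y=0.000, vy=5.832 → t=1.190, apex=1.735, x_land=35.311, impact vy=-5.832
  bounce: vy ← 0.59·5.832 = 3.441
Arc 4: start y=0.000, vy=3.441 → t=0.702, apex=0.604, x_land=39.215, impact vy=-3.441
  bounce: vy ← 0.59·3.441 = 2.030
Arc 5: start y=0.000, vy=2.030 → t=0.414, apex=0.210, x_land=41.519, impact vy=-2.030
  bounce: vy ← 0.59·2.030 = 1.198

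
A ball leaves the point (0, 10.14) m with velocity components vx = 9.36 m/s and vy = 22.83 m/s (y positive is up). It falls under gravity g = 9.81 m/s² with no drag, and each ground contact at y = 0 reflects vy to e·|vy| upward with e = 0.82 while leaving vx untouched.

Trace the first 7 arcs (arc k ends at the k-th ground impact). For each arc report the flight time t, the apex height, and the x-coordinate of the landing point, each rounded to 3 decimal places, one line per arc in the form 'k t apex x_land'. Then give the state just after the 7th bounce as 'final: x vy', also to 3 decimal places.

Arc 1: start y=10.140, vy=22.830 → t=5.063, apex=36.705, x_land=47.387, impact vy=-26.836
  bounce: vy ← 0.82·26.836 = 22.005
Arc 2: start y=0.000, vy=22.005 → t=4.486, apex=24.681, x_land=89.379, impact vy=-22.005
  bounce: vy ← 0.82·22.005 = 18.044
Arc 3: start y=0.000, vy=18.044 → t=3.679, apex=16.595, x_land=123.812, impact vy=-18.044
  bounce: vy ← 0.82·18.044 = 14.796
Arc 4: start y=0.000, vy=14.796 → t=3.017, apex=11.159, x_land=152.048, impact vy=-14.796
  bounce: vy ← 0.82·14.796 = 12.133
Arc 5: start y=0.000, vy=12.133 → t=2.474, apex=7.503, x_land=175.201, impact vy=-12.133
  bounce: vy ← 0.82·12.133 = 9.949
Arc 6: start y=0.000, vy=9.949 → t=2.028, apex=5.045, x_land=194.186, impact vy=-9.949
  bounce: vy ← 0.82·9.949 = 8.158
Arc 7: start y=0.000, vy=8.158 → t=1.663, apex=3.392, x_land=209.754, impact vy=-8.158
  bounce: vy ← 0.82·8.158 = 6.690

1 5.063 36.705 47.387
2 4.486 24.681 89.379
3 3.679 16.595 123.812
4 3.017 11.159 152.048
5 2.474 7.503 175.201
6 2.028 5.045 194.186
7 1.663 3.392 209.754
final: 209.754 6.690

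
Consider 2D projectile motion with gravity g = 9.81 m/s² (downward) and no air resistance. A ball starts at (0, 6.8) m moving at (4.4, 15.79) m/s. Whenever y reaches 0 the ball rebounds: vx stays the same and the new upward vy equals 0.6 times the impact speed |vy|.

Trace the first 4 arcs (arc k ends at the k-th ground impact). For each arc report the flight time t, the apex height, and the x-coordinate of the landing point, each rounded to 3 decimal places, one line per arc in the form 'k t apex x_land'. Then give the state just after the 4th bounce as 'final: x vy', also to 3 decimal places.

1 3.604 19.508 15.857
2 2.393 7.023 26.387
3 1.436 2.528 32.704
4 0.862 0.910 36.495
final: 36.495 2.535

Arc 1: start y=6.800, vy=15.790 → t=3.604, apex=19.508, x_land=15.857, impact vy=-19.564
  bounce: vy ← 0.6·19.564 = 11.738
Arc 2: start y=0.000, vy=11.738 → t=2.393, apex=7.023, x_land=26.387, impact vy=-11.738
  bounce: vy ← 0.6·11.738 = 7.043
Arc 3: start y=0.000, vy=7.043 → t=1.436, apex=2.528, x_land=32.704, impact vy=-7.043
  bounce: vy ← 0.6·7.043 = 4.226
Arc 4: start y=0.000, vy=4.226 → t=0.862, apex=0.910, x_land=36.495, impact vy=-4.226
  bounce: vy ← 0.6·4.226 = 2.535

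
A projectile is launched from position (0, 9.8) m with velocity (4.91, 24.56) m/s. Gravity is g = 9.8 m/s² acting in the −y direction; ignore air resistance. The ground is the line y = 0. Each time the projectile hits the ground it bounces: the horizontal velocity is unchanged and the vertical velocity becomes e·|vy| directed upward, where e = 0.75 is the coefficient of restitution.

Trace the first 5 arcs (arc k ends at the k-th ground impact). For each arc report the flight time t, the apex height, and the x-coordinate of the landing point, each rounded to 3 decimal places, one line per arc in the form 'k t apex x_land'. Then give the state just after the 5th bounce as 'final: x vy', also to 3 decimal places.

1 5.384 40.575 26.434
2 4.316 22.824 47.628
3 3.237 12.838 63.523
4 2.428 7.222 75.444
5 1.821 4.062 84.385
final: 84.385 6.692

Arc 1: start y=9.800, vy=24.560 → t=5.384, apex=40.575, x_land=26.434, impact vy=-28.201
  bounce: vy ← 0.75·28.201 = 21.150
Arc 2: start y=0.000, vy=21.150 → t=4.316, apex=22.824, x_land=47.628, impact vy=-21.150
  bounce: vy ← 0.75·21.150 = 15.863
Arc 3: start y=0.000, vy=15.863 → t=3.237, apex=12.838, x_land=63.523, impact vy=-15.863
  bounce: vy ← 0.75·15.863 = 11.897
Arc 4: start y=0.000, vy=11.897 → t=2.428, apex=7.222, x_land=75.444, impact vy=-11.897
  bounce: vy ← 0.75·11.897 = 8.923
Arc 5: start y=0.000, vy=8.923 → t=1.821, apex=4.062, x_land=84.385, impact vy=-8.923
  bounce: vy ← 0.75·8.923 = 6.692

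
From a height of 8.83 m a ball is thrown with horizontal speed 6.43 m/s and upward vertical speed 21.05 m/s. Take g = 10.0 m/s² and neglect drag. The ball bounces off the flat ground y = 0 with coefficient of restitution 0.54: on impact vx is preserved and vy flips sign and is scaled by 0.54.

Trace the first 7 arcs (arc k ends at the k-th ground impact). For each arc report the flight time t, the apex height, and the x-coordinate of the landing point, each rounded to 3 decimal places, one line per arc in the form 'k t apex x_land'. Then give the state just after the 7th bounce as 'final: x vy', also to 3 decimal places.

Arc 1: start y=8.830, vy=21.050 → t=4.594, apex=30.985, x_land=29.542, impact vy=-24.894
  bounce: vy ← 0.54·24.894 = 13.443
Arc 2: start y=0.000, vy=13.443 → t=2.689, apex=9.035, x_land=46.829, impact vy=-13.443
  bounce: vy ← 0.54·13.443 = 7.259
Arc 3: start y=0.000, vy=7.259 → t=1.452, apex=2.635, x_land=56.164, impact vy=-7.259
  bounce: vy ← 0.54·7.259 = 3.920
Arc 4: start y=0.000, vy=3.920 → t=0.784, apex=0.768, x_land=61.205, impact vy=-3.920
  bounce: vy ← 0.54·3.920 = 2.117
Arc 5: start y=0.000, vy=2.117 → t=0.423, apex=0.224, x_land=63.927, impact vy=-2.117
  bounce: vy ← 0.54·2.117 = 1.143
Arc 6: start y=0.000, vy=1.143 → t=0.229, apex=0.065, x_land=65.397, impact vy=-1.143
  bounce: vy ← 0.54·1.143 = 0.617
Arc 7: start y=0.000, vy=0.617 → t=0.123, apex=0.019, x_land=66.191, impact vy=-0.617
  bounce: vy ← 0.54·0.617 = 0.333

1 4.594 30.985 29.542
2 2.689 9.035 46.829
3 1.452 2.635 56.164
4 0.784 0.768 61.205
5 0.423 0.224 63.927
6 0.229 0.065 65.397
7 0.123 0.019 66.191
final: 66.191 0.333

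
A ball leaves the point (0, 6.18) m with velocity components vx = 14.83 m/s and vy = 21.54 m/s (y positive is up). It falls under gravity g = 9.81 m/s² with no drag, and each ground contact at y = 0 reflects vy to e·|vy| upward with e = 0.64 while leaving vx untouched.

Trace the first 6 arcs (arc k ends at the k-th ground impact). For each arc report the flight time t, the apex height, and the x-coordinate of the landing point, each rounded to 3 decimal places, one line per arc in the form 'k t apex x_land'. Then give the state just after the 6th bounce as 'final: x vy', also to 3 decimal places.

1 4.662 29.828 69.133
2 3.156 12.218 115.944
3 2.020 5.004 145.902
4 1.293 2.050 165.076
5 0.827 0.840 177.347
6 0.530 0.344 185.200
final: 185.200 1.662

Arc 1: start y=6.180, vy=21.540 → t=4.662, apex=29.828, x_land=69.133, impact vy=-24.191
  bounce: vy ← 0.64·24.191 = 15.482
Arc 2: start y=0.000, vy=15.482 → t=3.156, apex=12.218, x_land=115.944, impact vy=-15.482
  bounce: vy ← 0.64·15.482 = 9.909
Arc 3: start y=0.000, vy=9.909 → t=2.020, apex=5.004, x_land=145.902, impact vy=-9.909
  bounce: vy ← 0.64·9.909 = 6.342
Arc 4: start y=0.000, vy=6.342 → t=1.293, apex=2.050, x_land=165.076, impact vy=-6.342
  bounce: vy ← 0.64·6.342 = 4.059
Arc 5: start y=0.000, vy=4.059 → t=0.827, apex=0.840, x_land=177.347, impact vy=-4.059
  bounce: vy ← 0.64·4.059 = 2.598
Arc 6: start y=0.000, vy=2.598 → t=0.530, apex=0.344, x_land=185.200, impact vy=-2.598
  bounce: vy ← 0.64·2.598 = 1.662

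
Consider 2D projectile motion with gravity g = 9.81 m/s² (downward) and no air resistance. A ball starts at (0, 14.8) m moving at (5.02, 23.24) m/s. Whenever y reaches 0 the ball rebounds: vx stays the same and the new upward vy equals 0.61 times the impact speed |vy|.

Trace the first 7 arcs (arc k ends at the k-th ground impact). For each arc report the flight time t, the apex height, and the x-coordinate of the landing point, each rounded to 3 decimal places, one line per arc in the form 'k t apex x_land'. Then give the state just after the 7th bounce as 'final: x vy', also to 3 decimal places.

Arc 1: start y=14.800, vy=23.240 → t=5.307, apex=42.328, x_land=26.639, impact vy=-28.818
  bounce: vy ← 0.61·28.818 = 17.579
Arc 2: start y=0.000, vy=17.579 → t=3.584, apex=15.750, x_land=44.630, impact vy=-17.579
  bounce: vy ← 0.61·17.579 = 10.723
Arc 3: start y=0.000, vy=10.723 → t=2.186, apex=5.861, x_land=55.605, impact vy=-10.723
  bounce: vy ← 0.61·10.723 = 6.541
Arc 4: start y=0.000, vy=6.541 → t=1.334, apex=2.181, x_land=62.299, impact vy=-6.541
  bounce: vy ← 0.61·6.541 = 3.990
Arc 5: start y=0.000, vy=3.990 → t=0.813, apex=0.811, x_land=66.383, impact vy=-3.990
  bounce: vy ← 0.61·3.990 = 2.434
Arc 6: start y=0.000, vy=2.434 → t=0.496, apex=0.302, x_land=68.874, impact vy=-2.434
  bounce: vy ← 0.61·2.434 = 1.485
Arc 7: start y=0.000, vy=1.485 → t=0.303, apex=0.112, x_land=70.394, impact vy=-1.485
  bounce: vy ← 0.61·1.485 = 0.906

1 5.307 42.328 26.639
2 3.584 15.750 44.630
3 2.186 5.861 55.605
4 1.334 2.181 62.299
5 0.813 0.811 66.383
6 0.496 0.302 68.874
7 0.303 0.112 70.394
final: 70.394 0.906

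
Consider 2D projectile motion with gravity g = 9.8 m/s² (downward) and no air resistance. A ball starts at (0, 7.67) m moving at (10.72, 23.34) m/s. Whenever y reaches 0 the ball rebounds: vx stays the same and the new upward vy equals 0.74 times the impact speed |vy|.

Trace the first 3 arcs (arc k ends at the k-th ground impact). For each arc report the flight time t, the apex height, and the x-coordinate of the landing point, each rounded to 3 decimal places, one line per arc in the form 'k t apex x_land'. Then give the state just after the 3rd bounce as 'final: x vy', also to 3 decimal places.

1 5.072 35.464 54.371
2 3.982 19.420 97.053
3 2.946 10.634 128.638
final: 128.638 10.684

Arc 1: start y=7.670, vy=23.340 → t=5.072, apex=35.464, x_land=54.371, impact vy=-26.365
  bounce: vy ← 0.74·26.365 = 19.510
Arc 2: start y=0.000, vy=19.510 → t=3.982, apex=19.420, x_land=97.053, impact vy=-19.510
  bounce: vy ← 0.74·19.510 = 14.437
Arc 3: start y=0.000, vy=14.437 → t=2.946, apex=10.634, x_land=128.638, impact vy=-14.437
  bounce: vy ← 0.74·14.437 = 10.684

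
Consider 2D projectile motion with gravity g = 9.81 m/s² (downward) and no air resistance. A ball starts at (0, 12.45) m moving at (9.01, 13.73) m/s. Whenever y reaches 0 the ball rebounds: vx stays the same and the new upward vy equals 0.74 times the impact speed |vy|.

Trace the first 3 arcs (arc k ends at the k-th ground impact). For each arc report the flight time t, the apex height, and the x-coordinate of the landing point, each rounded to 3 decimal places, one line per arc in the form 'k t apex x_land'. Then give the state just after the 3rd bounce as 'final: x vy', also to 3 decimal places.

1 3.520 22.058 31.717
2 3.139 12.079 59.995
3 2.323 6.614 80.921
final: 80.921 8.430

Arc 1: start y=12.450, vy=13.730 → t=3.520, apex=22.058, x_land=31.717, impact vy=-20.803
  bounce: vy ← 0.74·20.803 = 15.395
Arc 2: start y=0.000, vy=15.395 → t=3.139, apex=12.079, x_land=59.995, impact vy=-15.395
  bounce: vy ← 0.74·15.395 = 11.392
Arc 3: start y=0.000, vy=11.392 → t=2.323, apex=6.614, x_land=80.921, impact vy=-11.392
  bounce: vy ← 0.74·11.392 = 8.430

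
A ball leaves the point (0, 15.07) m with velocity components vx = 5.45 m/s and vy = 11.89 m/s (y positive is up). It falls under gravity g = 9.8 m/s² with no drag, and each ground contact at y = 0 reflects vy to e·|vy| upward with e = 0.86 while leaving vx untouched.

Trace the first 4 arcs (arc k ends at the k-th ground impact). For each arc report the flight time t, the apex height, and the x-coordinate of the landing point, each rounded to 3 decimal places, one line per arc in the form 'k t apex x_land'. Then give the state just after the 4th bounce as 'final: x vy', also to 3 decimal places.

Arc 1: start y=15.070, vy=11.890 → t=3.346, apex=22.283, x_land=18.234, impact vy=-20.898
  bounce: vy ← 0.86·20.898 = 17.973
Arc 2: start y=0.000, vy=17.973 → t=3.668, apex=16.480, x_land=38.224, impact vy=-17.973
  bounce: vy ← 0.86·17.973 = 15.456
Arc 3: start y=0.000, vy=15.456 → t=3.154, apex=12.189, x_land=55.416, impact vy=-15.456
  bounce: vy ← 0.86·15.456 = 13.293
Arc 4: start y=0.000, vy=13.293 → t=2.713, apex=9.015, x_land=70.200, impact vy=-13.293
  bounce: vy ← 0.86·13.293 = 11.432

1 3.346 22.283 18.234
2 3.668 16.480 38.224
3 3.154 12.189 55.416
4 2.713 9.015 70.200
final: 70.200 11.432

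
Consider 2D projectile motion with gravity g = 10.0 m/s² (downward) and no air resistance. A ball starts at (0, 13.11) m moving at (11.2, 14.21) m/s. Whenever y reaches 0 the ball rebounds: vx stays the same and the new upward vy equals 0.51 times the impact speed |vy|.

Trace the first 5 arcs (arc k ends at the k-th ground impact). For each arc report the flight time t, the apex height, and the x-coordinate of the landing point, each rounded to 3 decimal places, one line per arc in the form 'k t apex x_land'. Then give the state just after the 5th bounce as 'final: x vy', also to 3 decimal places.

Arc 1: start y=13.110, vy=14.210 → t=3.575, apex=23.206, x_land=40.044, impact vy=-21.544
  bounce: vy ← 0.51·21.544 = 10.987
Arc 2: start y=0.000, vy=10.987 → t=2.197, apex=6.036, x_land=64.655, impact vy=-10.987
  bounce: vy ← 0.51·10.987 = 5.603
Arc 3: start y=0.000, vy=5.603 → t=1.121, apex=1.570, x_land=77.207, impact vy=-5.603
  bounce: vy ← 0.51·5.603 = 2.858
Arc 4: start y=0.000, vy=2.858 → t=0.572, apex=0.408, x_land=83.608, impact vy=-2.858
  bounce: vy ← 0.51·2.858 = 1.457
Arc 5: start y=0.000, vy=1.457 → t=0.291, apex=0.106, x_land=86.873, impact vy=-1.457
  bounce: vy ← 0.51·1.457 = 0.743

1 3.575 23.206 40.044
2 2.197 6.036 64.655
3 1.121 1.570 77.207
4 0.572 0.408 83.608
5 0.291 0.106 86.873
final: 86.873 0.743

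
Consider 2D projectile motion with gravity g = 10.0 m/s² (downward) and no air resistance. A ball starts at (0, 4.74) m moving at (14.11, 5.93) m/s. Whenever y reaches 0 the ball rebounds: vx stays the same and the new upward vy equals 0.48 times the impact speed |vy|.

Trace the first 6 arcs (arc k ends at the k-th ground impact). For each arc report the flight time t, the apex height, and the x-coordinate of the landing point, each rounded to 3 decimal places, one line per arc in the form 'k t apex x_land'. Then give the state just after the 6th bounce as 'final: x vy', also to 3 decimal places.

Arc 1: start y=4.740, vy=5.930 → t=1.733, apex=6.498, x_land=24.453, impact vy=-11.400
  bounce: vy ← 0.48·11.400 = 5.472
Arc 2: start y=0.000, vy=5.472 → t=1.094, apex=1.497, x_land=39.895, impact vy=-5.472
  bounce: vy ← 0.48·5.472 = 2.627
Arc 3: start y=0.000, vy=2.627 → t=0.525, apex=0.345, x_land=47.308, impact vy=-2.627
  bounce: vy ← 0.48·2.627 = 1.261
Arc 4: start y=0.000, vy=1.261 → t=0.252, apex=0.079, x_land=50.865, impact vy=-1.261
  bounce: vy ← 0.48·1.261 = 0.605
Arc 5: start y=0.000, vy=0.605 → t=0.121, apex=0.018, x_land=52.573, impact vy=-0.605
  bounce: vy ← 0.48·0.605 = 0.290
Arc 6: start y=0.000, vy=0.290 → t=0.058, apex=0.004, x_land=53.393, impact vy=-0.290
  bounce: vy ← 0.48·0.290 = 0.139

1 1.733 6.498 24.453
2 1.094 1.497 39.895
3 0.525 0.345 47.308
4 0.252 0.079 50.865
5 0.121 0.018 52.573
6 0.058 0.004 53.393
final: 53.393 0.139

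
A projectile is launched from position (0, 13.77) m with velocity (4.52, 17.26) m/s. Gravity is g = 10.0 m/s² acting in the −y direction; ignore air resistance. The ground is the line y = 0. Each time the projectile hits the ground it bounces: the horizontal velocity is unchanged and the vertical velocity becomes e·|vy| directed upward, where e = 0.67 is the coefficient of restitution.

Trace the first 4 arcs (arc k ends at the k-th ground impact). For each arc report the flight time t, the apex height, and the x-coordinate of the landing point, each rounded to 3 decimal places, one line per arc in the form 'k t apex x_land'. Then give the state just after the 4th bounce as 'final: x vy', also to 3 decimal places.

Arc 1: start y=13.770, vy=17.260 → t=4.120, apex=28.665, x_land=18.624, impact vy=-23.944
  bounce: vy ← 0.67·23.944 = 16.042
Arc 2: start y=0.000, vy=16.042 → t=3.208, apex=12.868, x_land=33.126, impact vy=-16.042
  bounce: vy ← 0.67·16.042 = 10.748
Arc 3: start y=0.000, vy=10.748 → t=2.150, apex=5.776, x_land=42.843, impact vy=-10.748
  bounce: vy ← 0.67·10.748 = 7.201
Arc 4: start y=0.000, vy=7.201 → t=1.440, apex=2.593, x_land=49.353, impact vy=-7.201
  bounce: vy ← 0.67·7.201 = 4.825

1 4.120 28.665 18.624
2 3.208 12.868 33.126
3 2.150 5.776 42.843
4 1.440 2.593 49.353
final: 49.353 4.825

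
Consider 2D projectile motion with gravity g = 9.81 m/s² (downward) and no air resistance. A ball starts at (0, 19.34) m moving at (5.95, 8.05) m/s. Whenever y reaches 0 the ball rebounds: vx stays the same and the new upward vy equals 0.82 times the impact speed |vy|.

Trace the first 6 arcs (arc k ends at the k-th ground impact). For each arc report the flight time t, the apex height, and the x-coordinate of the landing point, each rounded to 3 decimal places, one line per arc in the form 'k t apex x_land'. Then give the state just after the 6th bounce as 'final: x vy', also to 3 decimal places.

Arc 1: start y=19.340, vy=8.050 → t=2.969, apex=22.643, x_land=17.666, impact vy=-21.077
  bounce: vy ← 0.82·21.077 = 17.283
Arc 2: start y=0.000, vy=17.283 → t=3.524, apex=15.225, x_land=38.632, impact vy=-17.283
  bounce: vy ← 0.82·17.283 = 14.172
Arc 3: start y=0.000, vy=14.172 → t=2.889, apex=10.237, x_land=55.824, impact vy=-14.172
  bounce: vy ← 0.82·14.172 = 11.621
Arc 4: start y=0.000, vy=11.621 → t=2.369, apex=6.884, x_land=69.921, impact vy=-11.621
  bounce: vy ← 0.82·11.621 = 9.530
Arc 5: start y=0.000, vy=9.530 → t=1.943, apex=4.629, x_land=81.481, impact vy=-9.530
  bounce: vy ← 0.82·9.530 = 7.814
Arc 6: start y=0.000, vy=7.814 → t=1.593, apex=3.112, x_land=90.960, impact vy=-7.814
  bounce: vy ← 0.82·7.814 = 6.408

1 2.969 22.643 17.666
2 3.524 15.225 38.632
3 2.889 10.237 55.824
4 2.369 6.884 69.921
5 1.943 4.629 81.481
6 1.593 3.112 90.960
final: 90.960 6.408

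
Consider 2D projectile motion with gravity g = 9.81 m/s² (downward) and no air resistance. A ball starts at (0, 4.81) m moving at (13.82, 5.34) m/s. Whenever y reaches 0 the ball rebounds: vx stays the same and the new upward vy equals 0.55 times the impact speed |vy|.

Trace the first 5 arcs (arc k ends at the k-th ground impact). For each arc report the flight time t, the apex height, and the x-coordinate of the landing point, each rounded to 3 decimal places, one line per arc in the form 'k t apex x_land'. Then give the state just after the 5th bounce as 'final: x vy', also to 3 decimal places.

Arc 1: start y=4.810, vy=5.340 → t=1.674, apex=6.263, x_land=23.140, impact vy=-11.085
  bounce: vy ← 0.55·11.085 = 6.097
Arc 2: start y=0.000, vy=6.097 → t=1.243, apex=1.895, x_land=40.318, impact vy=-6.097
  bounce: vy ← 0.55·6.097 = 3.353
Arc 3: start y=0.000, vy=3.353 → t=0.684, apex=0.573, x_land=49.766, impact vy=-3.353
  bounce: vy ← 0.55·3.353 = 1.844
Arc 4: start y=0.000, vy=1.844 → t=0.376, apex=0.173, x_land=54.963, impact vy=-1.844
  bounce: vy ← 0.55·1.844 = 1.014
Arc 5: start y=0.000, vy=1.014 → t=0.207, apex=0.052, x_land=57.821, impact vy=-1.014
  bounce: vy ← 0.55·1.014 = 0.558

1 1.674 6.263 23.140
2 1.243 1.895 40.318
3 0.684 0.573 49.766
4 0.376 0.173 54.963
5 0.207 0.052 57.821
final: 57.821 0.558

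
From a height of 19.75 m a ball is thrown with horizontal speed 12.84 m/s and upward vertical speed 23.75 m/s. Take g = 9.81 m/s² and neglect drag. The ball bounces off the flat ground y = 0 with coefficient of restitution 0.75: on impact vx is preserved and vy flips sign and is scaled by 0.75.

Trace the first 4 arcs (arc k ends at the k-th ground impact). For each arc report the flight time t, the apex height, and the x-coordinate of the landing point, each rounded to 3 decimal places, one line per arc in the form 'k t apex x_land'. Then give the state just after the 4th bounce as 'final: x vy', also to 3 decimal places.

1 5.565 48.499 71.461
2 4.717 27.281 132.023
3 3.538 15.346 177.445
4 2.653 8.632 211.512
final: 211.512 9.760

Arc 1: start y=19.750, vy=23.750 → t=5.565, apex=48.499, x_land=71.461, impact vy=-30.847
  bounce: vy ← 0.75·30.847 = 23.135
Arc 2: start y=0.000, vy=23.135 → t=4.717, apex=27.281, x_land=132.023, impact vy=-23.135
  bounce: vy ← 0.75·23.135 = 17.352
Arc 3: start y=0.000, vy=17.352 → t=3.538, apex=15.346, x_land=177.445, impact vy=-17.352
  bounce: vy ← 0.75·17.352 = 13.014
Arc 4: start y=0.000, vy=13.014 → t=2.653, apex=8.632, x_land=211.512, impact vy=-13.014
  bounce: vy ← 0.75·13.014 = 9.760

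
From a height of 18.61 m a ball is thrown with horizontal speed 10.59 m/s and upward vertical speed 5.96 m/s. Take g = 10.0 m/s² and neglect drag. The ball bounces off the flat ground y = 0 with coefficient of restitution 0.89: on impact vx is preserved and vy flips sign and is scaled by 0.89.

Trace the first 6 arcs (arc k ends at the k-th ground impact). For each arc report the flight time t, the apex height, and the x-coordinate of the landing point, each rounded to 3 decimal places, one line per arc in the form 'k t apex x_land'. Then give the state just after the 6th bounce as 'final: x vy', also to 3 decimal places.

Arc 1: start y=18.610, vy=5.960 → t=2.615, apex=20.386, x_land=27.695, impact vy=-20.192
  bounce: vy ← 0.89·20.192 = 17.971
Arc 2: start y=0.000, vy=17.971 → t=3.594, apex=16.148, x_land=65.758, impact vy=-17.971
  bounce: vy ← 0.89·17.971 = 15.994
Arc 3: start y=0.000, vy=15.994 → t=3.199, apex=12.791, x_land=99.633, impact vy=-15.994
  bounce: vy ← 0.89·15.994 = 14.235
Arc 4: start y=0.000, vy=14.235 → t=2.847, apex=10.132, x_land=129.783, impact vy=-14.235
  bounce: vy ← 0.89·14.235 = 12.669
Arc 5: start y=0.000, vy=12.669 → t=2.534, apex=8.025, x_land=156.616, impact vy=-12.669
  bounce: vy ← 0.89·12.669 = 11.275
Arc 6: start y=0.000, vy=11.275 → t=2.255, apex=6.357, x_land=180.497, impact vy=-11.275
  bounce: vy ← 0.89·11.275 = 10.035

1 2.615 20.386 27.695
2 3.594 16.148 65.758
3 3.199 12.791 99.633
4 2.847 10.132 129.783
5 2.534 8.025 156.616
6 2.255 6.357 180.497
final: 180.497 10.035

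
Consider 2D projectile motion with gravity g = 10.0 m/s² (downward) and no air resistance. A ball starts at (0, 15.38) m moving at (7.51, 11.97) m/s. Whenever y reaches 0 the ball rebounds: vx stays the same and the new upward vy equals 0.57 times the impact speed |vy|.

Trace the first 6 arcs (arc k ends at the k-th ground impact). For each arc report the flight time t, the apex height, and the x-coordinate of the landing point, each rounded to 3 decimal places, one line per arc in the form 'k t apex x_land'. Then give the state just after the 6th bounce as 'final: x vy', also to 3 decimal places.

1 3.320 22.544 24.936
2 2.421 7.325 43.115
3 1.380 2.380 53.478
4 0.786 0.773 59.384
5 0.448 0.251 62.751
6 0.256 0.082 64.670
final: 64.670 0.728

Arc 1: start y=15.380, vy=11.970 → t=3.320, apex=22.544, x_land=24.936, impact vy=-21.234
  bounce: vy ← 0.57·21.234 = 12.103
Arc 2: start y=0.000, vy=12.103 → t=2.421, apex=7.325, x_land=43.115, impact vy=-12.103
  bounce: vy ← 0.57·12.103 = 6.899
Arc 3: start y=0.000, vy=6.899 → t=1.380, apex=2.380, x_land=53.478, impact vy=-6.899
  bounce: vy ← 0.57·6.899 = 3.932
Arc 4: start y=0.000, vy=3.932 → t=0.786, apex=0.773, x_land=59.384, impact vy=-3.932
  bounce: vy ← 0.57·3.932 = 2.241
Arc 5: start y=0.000, vy=2.241 → t=0.448, apex=0.251, x_land=62.751, impact vy=-2.241
  bounce: vy ← 0.57·2.241 = 1.278
Arc 6: start y=0.000, vy=1.278 → t=0.256, apex=0.082, x_land=64.670, impact vy=-1.278
  bounce: vy ← 0.57·1.278 = 0.728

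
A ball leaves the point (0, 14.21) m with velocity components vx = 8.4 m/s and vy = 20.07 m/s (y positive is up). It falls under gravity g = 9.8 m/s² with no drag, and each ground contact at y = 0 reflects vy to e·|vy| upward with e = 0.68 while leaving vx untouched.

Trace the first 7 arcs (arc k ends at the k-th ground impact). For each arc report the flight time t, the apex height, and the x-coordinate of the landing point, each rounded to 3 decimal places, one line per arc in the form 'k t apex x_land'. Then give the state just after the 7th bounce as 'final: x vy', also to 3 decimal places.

1 4.711 34.761 39.576
2 3.622 16.074 70.004
3 2.463 7.432 90.695
4 1.675 3.437 104.764
5 1.139 1.589 114.332
6 0.775 0.735 120.837
7 0.527 0.340 125.261
final: 125.261 1.755

Arc 1: start y=14.210, vy=20.070 → t=4.711, apex=34.761, x_land=39.576, impact vy=-26.102
  bounce: vy ← 0.68·26.102 = 17.749
Arc 2: start y=0.000, vy=17.749 → t=3.622, apex=16.074, x_land=70.004, impact vy=-17.749
  bounce: vy ← 0.68·17.749 = 12.070
Arc 3: start y=0.000, vy=12.070 → t=2.463, apex=7.432, x_land=90.695, impact vy=-12.070
  bounce: vy ← 0.68·12.070 = 8.207
Arc 4: start y=0.000, vy=8.207 → t=1.675, apex=3.437, x_land=104.764, impact vy=-8.207
  bounce: vy ← 0.68·8.207 = 5.581
Arc 5: start y=0.000, vy=5.581 → t=1.139, apex=1.589, x_land=114.332, impact vy=-5.581
  bounce: vy ← 0.68·5.581 = 3.795
Arc 6: start y=0.000, vy=3.795 → t=0.775, apex=0.735, x_land=120.837, impact vy=-3.795
  bounce: vy ← 0.68·3.795 = 2.581
Arc 7: start y=0.000, vy=2.581 → t=0.527, apex=0.340, x_land=125.261, impact vy=-2.581
  bounce: vy ← 0.68·2.581 = 1.755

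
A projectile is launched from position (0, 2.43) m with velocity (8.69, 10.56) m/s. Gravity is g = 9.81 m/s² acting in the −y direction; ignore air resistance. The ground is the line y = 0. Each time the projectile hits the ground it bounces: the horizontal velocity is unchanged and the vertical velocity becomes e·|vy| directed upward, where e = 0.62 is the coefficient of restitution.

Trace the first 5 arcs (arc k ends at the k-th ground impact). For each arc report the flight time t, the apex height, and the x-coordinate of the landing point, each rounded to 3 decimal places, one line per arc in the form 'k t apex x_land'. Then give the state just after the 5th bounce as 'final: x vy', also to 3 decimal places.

1 2.363 8.114 20.531
2 1.595 3.119 34.390
3 0.989 1.199 42.982
4 0.613 0.461 48.310
5 0.380 0.177 51.613
final: 51.613 1.156

Arc 1: start y=2.430, vy=10.560 → t=2.363, apex=8.114, x_land=20.531, impact vy=-12.617
  bounce: vy ← 0.62·12.617 = 7.823
Arc 2: start y=0.000, vy=7.823 → t=1.595, apex=3.119, x_land=34.390, impact vy=-7.823
  bounce: vy ← 0.62·7.823 = 4.850
Arc 3: start y=0.000, vy=4.850 → t=0.989, apex=1.199, x_land=42.982, impact vy=-4.850
  bounce: vy ← 0.62·4.850 = 3.007
Arc 4: start y=0.000, vy=3.007 → t=0.613, apex=0.461, x_land=48.310, impact vy=-3.007
  bounce: vy ← 0.62·3.007 = 1.864
Arc 5: start y=0.000, vy=1.864 → t=0.380, apex=0.177, x_land=51.613, impact vy=-1.864
  bounce: vy ← 0.62·1.864 = 1.156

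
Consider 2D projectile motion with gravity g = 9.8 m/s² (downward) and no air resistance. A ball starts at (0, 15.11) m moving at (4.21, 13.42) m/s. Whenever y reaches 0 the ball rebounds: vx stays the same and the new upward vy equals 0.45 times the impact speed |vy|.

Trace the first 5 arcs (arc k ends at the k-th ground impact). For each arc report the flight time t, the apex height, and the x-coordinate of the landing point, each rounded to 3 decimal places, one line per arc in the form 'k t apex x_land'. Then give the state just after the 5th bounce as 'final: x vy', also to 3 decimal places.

Arc 1: start y=15.110, vy=13.420 → t=3.596, apex=24.299, x_land=15.140, impact vy=-21.823
  bounce: vy ← 0.45·21.823 = 9.820
Arc 2: start y=0.000, vy=9.820 → t=2.004, apex=4.920, x_land=23.578, impact vy=-9.820
  bounce: vy ← 0.45·9.820 = 4.419
Arc 3: start y=0.000, vy=4.419 → t=0.902, apex=0.996, x_land=27.375, impact vy=-4.419
  bounce: vy ← 0.45·4.419 = 1.989
Arc 4: start y=0.000, vy=1.989 → t=0.406, apex=0.202, x_land=29.083, impact vy=-1.989
  bounce: vy ← 0.45·1.989 = 0.895
Arc 5: start y=0.000, vy=0.895 → t=0.183, apex=0.041, x_land=29.852, impact vy=-0.895
  bounce: vy ← 0.45·0.895 = 0.403

1 3.596 24.299 15.140
2 2.004 4.920 23.578
3 0.902 0.996 27.375
4 0.406 0.202 29.083
5 0.183 0.041 29.852
final: 29.852 0.403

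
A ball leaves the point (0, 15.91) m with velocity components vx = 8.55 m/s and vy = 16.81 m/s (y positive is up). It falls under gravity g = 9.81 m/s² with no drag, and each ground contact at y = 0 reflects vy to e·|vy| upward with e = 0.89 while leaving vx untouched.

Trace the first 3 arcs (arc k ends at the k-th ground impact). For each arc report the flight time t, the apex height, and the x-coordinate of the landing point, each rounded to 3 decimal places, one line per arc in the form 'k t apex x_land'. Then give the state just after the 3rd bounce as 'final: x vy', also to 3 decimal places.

1 4.199 30.312 35.906
2 4.425 24.010 73.739
3 3.938 19.019 107.411
final: 107.411 17.192

Arc 1: start y=15.910, vy=16.810 → t=4.199, apex=30.312, x_land=35.906, impact vy=-24.387
  bounce: vy ← 0.89·24.387 = 21.705
Arc 2: start y=0.000, vy=21.705 → t=4.425, apex=24.010, x_land=73.739, impact vy=-21.705
  bounce: vy ← 0.89·21.705 = 19.317
Arc 3: start y=0.000, vy=19.317 → t=3.938, apex=19.019, x_land=107.411, impact vy=-19.317
  bounce: vy ← 0.89·19.317 = 17.192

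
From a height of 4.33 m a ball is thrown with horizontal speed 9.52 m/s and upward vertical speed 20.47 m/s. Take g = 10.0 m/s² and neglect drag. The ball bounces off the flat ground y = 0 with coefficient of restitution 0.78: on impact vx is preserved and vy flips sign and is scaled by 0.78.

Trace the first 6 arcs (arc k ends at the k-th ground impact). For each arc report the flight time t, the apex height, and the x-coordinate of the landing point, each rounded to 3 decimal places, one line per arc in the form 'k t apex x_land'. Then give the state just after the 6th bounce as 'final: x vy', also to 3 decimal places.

Arc 1: start y=4.330, vy=20.470 → t=4.296, apex=25.281, x_land=40.894, impact vy=-22.486
  bounce: vy ← 0.78·22.486 = 17.539
Arc 2: start y=0.000, vy=17.539 → t=3.508, apex=15.381, x_land=74.289, impact vy=-17.539
  bounce: vy ← 0.78·17.539 = 13.680
Arc 3: start y=0.000, vy=13.680 → t=2.736, apex=9.358, x_land=100.336, impact vy=-13.680
  bounce: vy ← 0.78·13.680 = 10.671
Arc 4: start y=0.000, vy=10.671 → t=2.134, apex=5.693, x_land=120.653, impact vy=-10.671
  bounce: vy ← 0.78·10.671 = 8.323
Arc 5: start y=0.000, vy=8.323 → t=1.665, apex=3.464, x_land=136.501, impact vy=-8.323
  bounce: vy ← 0.78·8.323 = 6.492
Arc 6: start y=0.000, vy=6.492 → t=1.298, apex=2.107, x_land=148.862, impact vy=-6.492
  bounce: vy ← 0.78·6.492 = 5.064

1 4.296 25.281 40.894
2 3.508 15.381 74.289
3 2.736 9.358 100.336
4 2.134 5.693 120.653
5 1.665 3.464 136.501
6 1.298 2.107 148.862
final: 148.862 5.064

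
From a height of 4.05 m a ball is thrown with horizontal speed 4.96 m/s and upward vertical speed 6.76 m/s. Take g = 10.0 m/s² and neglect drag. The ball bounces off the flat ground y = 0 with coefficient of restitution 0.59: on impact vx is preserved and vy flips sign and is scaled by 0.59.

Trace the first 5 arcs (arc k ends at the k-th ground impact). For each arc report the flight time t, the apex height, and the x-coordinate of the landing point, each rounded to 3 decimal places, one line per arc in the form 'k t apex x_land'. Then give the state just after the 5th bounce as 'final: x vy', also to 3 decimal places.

1 1.802 6.335 8.936
2 1.328 2.205 15.524
3 0.784 0.768 19.411
4 0.462 0.267 21.704
5 0.273 0.093 23.057
final: 23.057 0.805

Arc 1: start y=4.050, vy=6.760 → t=1.802, apex=6.335, x_land=8.936, impact vy=-11.256
  bounce: vy ← 0.59·11.256 = 6.641
Arc 2: start y=0.000, vy=6.641 → t=1.328, apex=2.205, x_land=15.524, impact vy=-6.641
  bounce: vy ← 0.59·6.641 = 3.918
Arc 3: start y=0.000, vy=3.918 → t=0.784, apex=0.768, x_land=19.411, impact vy=-3.918
  bounce: vy ← 0.59·3.918 = 2.312
Arc 4: start y=0.000, vy=2.312 → t=0.462, apex=0.267, x_land=21.704, impact vy=-2.312
  bounce: vy ← 0.59·2.312 = 1.364
Arc 5: start y=0.000, vy=1.364 → t=0.273, apex=0.093, x_land=23.057, impact vy=-1.364
  bounce: vy ← 0.59·1.364 = 0.805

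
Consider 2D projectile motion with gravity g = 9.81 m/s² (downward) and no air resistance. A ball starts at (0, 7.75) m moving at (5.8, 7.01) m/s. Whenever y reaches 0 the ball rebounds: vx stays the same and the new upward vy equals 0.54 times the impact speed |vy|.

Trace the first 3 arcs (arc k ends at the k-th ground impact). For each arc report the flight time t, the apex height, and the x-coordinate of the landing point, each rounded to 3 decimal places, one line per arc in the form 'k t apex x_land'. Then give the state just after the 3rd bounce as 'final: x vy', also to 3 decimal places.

1 2.160 10.255 12.531
2 1.562 2.990 21.588
3 0.843 0.872 26.479
final: 26.479 2.234

Arc 1: start y=7.750, vy=7.010 → t=2.160, apex=10.255, x_land=12.531, impact vy=-14.184
  bounce: vy ← 0.54·14.184 = 7.660
Arc 2: start y=0.000, vy=7.660 → t=1.562, apex=2.990, x_land=21.588, impact vy=-7.660
  bounce: vy ← 0.54·7.660 = 4.136
Arc 3: start y=0.000, vy=4.136 → t=0.843, apex=0.872, x_land=26.479, impact vy=-4.136
  bounce: vy ← 0.54·4.136 = 2.234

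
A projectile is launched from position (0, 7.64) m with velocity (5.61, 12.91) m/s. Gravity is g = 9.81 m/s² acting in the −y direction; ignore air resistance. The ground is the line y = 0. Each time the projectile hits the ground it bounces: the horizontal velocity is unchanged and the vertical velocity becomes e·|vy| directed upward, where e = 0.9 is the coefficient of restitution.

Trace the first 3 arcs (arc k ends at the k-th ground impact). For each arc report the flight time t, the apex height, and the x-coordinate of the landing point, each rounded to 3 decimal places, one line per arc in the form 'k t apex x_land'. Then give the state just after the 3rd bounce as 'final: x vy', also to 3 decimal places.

1 3.130 16.135 17.558
2 3.265 13.069 35.872
3 2.938 10.586 52.355
final: 52.355 12.971

Arc 1: start y=7.640, vy=12.910 → t=3.130, apex=16.135, x_land=17.558, impact vy=-17.792
  bounce: vy ← 0.9·17.792 = 16.013
Arc 2: start y=0.000, vy=16.013 → t=3.265, apex=13.069, x_land=35.872, impact vy=-16.013
  bounce: vy ← 0.9·16.013 = 14.412
Arc 3: start y=0.000, vy=14.412 → t=2.938, apex=10.586, x_land=52.355, impact vy=-14.412
  bounce: vy ← 0.9·14.412 = 12.971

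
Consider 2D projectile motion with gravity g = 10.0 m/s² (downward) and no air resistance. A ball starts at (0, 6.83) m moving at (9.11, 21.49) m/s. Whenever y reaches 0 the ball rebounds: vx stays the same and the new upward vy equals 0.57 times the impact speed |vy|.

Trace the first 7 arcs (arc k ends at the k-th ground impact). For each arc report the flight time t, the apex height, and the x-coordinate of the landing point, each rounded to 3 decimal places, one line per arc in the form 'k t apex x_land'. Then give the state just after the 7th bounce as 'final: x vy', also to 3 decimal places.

1 4.595 29.921 41.863
2 2.789 9.721 67.268
3 1.590 3.158 81.749
4 0.906 1.026 90.004
5 0.516 0.333 94.708
6 0.294 0.108 97.390
7 0.168 0.035 98.919
final: 98.919 0.478

Arc 1: start y=6.830, vy=21.490 → t=4.595, apex=29.921, x_land=41.863, impact vy=-24.463
  bounce: vy ← 0.57·24.463 = 13.944
Arc 2: start y=0.000, vy=13.944 → t=2.789, apex=9.721, x_land=67.268, impact vy=-13.944
  bounce: vy ← 0.57·13.944 = 7.948
Arc 3: start y=0.000, vy=7.948 → t=1.590, apex=3.158, x_land=81.749, impact vy=-7.948
  bounce: vy ← 0.57·7.948 = 4.530
Arc 4: start y=0.000, vy=4.530 → t=0.906, apex=1.026, x_land=90.004, impact vy=-4.530
  bounce: vy ← 0.57·4.530 = 2.582
Arc 5: start y=0.000, vy=2.582 → t=0.516, apex=0.333, x_land=94.708, impact vy=-2.582
  bounce: vy ← 0.57·2.582 = 1.472
Arc 6: start y=0.000, vy=1.472 → t=0.294, apex=0.108, x_land=97.390, impact vy=-1.472
  bounce: vy ← 0.57·1.472 = 0.839
Arc 7: start y=0.000, vy=0.839 → t=0.168, apex=0.035, x_land=98.919, impact vy=-0.839
  bounce: vy ← 0.57·0.839 = 0.478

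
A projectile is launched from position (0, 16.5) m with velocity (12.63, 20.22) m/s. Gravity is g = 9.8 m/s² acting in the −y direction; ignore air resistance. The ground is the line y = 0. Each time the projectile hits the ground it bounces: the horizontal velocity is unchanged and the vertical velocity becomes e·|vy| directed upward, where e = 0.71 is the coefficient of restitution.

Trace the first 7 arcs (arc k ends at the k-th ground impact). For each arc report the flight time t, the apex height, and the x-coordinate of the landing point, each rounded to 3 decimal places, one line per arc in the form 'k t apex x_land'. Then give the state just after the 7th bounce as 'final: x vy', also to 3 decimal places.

1 4.824 37.360 60.933
2 3.921 18.833 110.455
3 2.784 9.494 145.615
4 1.977 4.786 170.579
5 1.403 2.413 188.304
6 0.996 1.216 200.888
7 0.707 0.613 209.823
final: 209.823 2.461

Arc 1: start y=16.500, vy=20.220 → t=4.824, apex=37.360, x_land=60.933, impact vy=-27.060
  bounce: vy ← 0.71·27.060 = 19.213
Arc 2: start y=0.000, vy=19.213 → t=3.921, apex=18.833, x_land=110.455, impact vy=-19.213
  bounce: vy ← 0.71·19.213 = 13.641
Arc 3: start y=0.000, vy=13.641 → t=2.784, apex=9.494, x_land=145.615, impact vy=-13.641
  bounce: vy ← 0.71·13.641 = 9.685
Arc 4: start y=0.000, vy=9.685 → t=1.977, apex=4.786, x_land=170.579, impact vy=-9.685
  bounce: vy ← 0.71·9.685 = 6.876
Arc 5: start y=0.000, vy=6.876 → t=1.403, apex=2.413, x_land=188.304, impact vy=-6.876
  bounce: vy ← 0.71·6.876 = 4.882
Arc 6: start y=0.000, vy=4.882 → t=0.996, apex=1.216, x_land=200.888, impact vy=-4.882
  bounce: vy ← 0.71·4.882 = 3.466
Arc 7: start y=0.000, vy=3.466 → t=0.707, apex=0.613, x_land=209.823, impact vy=-3.466
  bounce: vy ← 0.71·3.466 = 2.461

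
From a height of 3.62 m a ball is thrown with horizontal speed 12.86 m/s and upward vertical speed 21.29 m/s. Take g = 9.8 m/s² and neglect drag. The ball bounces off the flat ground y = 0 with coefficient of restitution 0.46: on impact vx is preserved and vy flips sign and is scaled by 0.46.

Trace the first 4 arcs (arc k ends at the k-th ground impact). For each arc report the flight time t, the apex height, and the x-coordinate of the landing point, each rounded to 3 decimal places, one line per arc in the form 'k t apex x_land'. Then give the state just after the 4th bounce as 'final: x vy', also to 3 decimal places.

1 4.509 26.746 57.983
2 2.149 5.659 85.624
3 0.989 1.198 98.339
4 0.455 0.253 104.188
final: 104.188 1.025

Arc 1: start y=3.620, vy=21.290 → t=4.509, apex=26.746, x_land=57.983, impact vy=-22.896
  bounce: vy ← 0.46·22.896 = 10.532
Arc 2: start y=0.000, vy=10.532 → t=2.149, apex=5.659, x_land=85.624, impact vy=-10.532
  bounce: vy ← 0.46·10.532 = 4.845
Arc 3: start y=0.000, vy=4.845 → t=0.989, apex=1.198, x_land=98.339, impact vy=-4.845
  bounce: vy ← 0.46·4.845 = 2.229
Arc 4: start y=0.000, vy=2.229 → t=0.455, apex=0.253, x_land=104.188, impact vy=-2.229
  bounce: vy ← 0.46·2.229 = 1.025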